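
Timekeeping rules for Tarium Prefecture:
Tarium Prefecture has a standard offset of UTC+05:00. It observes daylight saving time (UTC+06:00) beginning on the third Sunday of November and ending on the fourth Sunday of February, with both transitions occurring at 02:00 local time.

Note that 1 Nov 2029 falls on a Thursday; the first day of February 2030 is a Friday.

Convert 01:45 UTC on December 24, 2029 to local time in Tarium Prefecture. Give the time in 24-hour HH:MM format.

07:45

1 November 2029 is a Thursday, so the first Sunday is November 4 and the third is November 18.
1 February 2030 is a Friday, so the first Sunday is February 3 and the fourth is February 24.
At the standard offset (UTC+05:00), 01:45 UTC + 5h = 06:45 Tarium Prefecture standard time.
The standard-time date in Tarium Prefecture, December 24, 2029, falls between 18 November 2029 and 24 February 2030, so daylight saving is in effect and Tarium Prefecture is at UTC+06:00.
01:45 UTC + 6h = 07:45 local.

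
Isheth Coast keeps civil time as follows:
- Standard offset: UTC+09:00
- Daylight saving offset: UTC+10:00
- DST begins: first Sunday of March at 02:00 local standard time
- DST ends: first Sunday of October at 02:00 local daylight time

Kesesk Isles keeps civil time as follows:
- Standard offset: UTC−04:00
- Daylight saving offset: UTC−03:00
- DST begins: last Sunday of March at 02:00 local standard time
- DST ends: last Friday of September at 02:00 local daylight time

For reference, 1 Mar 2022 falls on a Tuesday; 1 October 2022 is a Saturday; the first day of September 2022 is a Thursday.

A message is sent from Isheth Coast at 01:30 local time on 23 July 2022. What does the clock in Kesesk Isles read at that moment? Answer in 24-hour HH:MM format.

1 March 2022 is a Tuesday, so the first Sunday is March 6.
1 October 2022 is a Saturday, so the first Sunday is October 2.
23 July 2022 falls between 6 March and 2 October, so daylight saving is in effect and Isheth Coast is at UTC+10:00.
01:30 Isheth Coast − 10h = 15:30 UTC (rolling into the previous day, 22 July 2022).
1 March 2022 is a Tuesday, so Sundays fall on 6, 13, 20, 27; the last is March 27.
1 September 2022 is a Thursday, so Fridays fall on 2, 9, 16, 23, 30; the last is September 30.
At the standard offset (UTC−04:00), 15:30 UTC − 4h = 11:30 Kesesk Isles standard time.
The standard-time date in Kesesk Isles, 22 July 2022, falls between 27 March and 30 September, so daylight saving is in effect and Kesesk Isles is at UTC−03:00.
15:30 UTC − 3h = 12:30 Kesesk Isles.

12:30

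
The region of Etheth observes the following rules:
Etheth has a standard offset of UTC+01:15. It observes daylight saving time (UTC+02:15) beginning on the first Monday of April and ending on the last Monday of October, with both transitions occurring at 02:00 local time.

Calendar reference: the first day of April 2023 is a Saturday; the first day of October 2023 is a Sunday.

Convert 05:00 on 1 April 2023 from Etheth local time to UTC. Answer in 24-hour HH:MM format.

1 April 2023 is a Saturday, so the first Monday is April 3.
1 October 2023 is a Sunday, so Mondays fall on 2, 9, 16, 23, 30; the last is October 30.
Daylight saving runs 3 April – 30 October; 1 April 2023 is outside that window, so Etheth is on standard time at UTC+01:15.
05:00 local − 1h15m = 03:45 UTC.

03:45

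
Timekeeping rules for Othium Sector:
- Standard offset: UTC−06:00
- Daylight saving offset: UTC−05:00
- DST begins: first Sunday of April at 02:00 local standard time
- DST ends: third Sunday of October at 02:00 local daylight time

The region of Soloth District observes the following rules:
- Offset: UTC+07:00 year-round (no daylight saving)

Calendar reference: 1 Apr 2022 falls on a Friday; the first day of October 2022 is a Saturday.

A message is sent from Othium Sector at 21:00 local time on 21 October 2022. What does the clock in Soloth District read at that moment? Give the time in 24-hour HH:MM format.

1 April 2022 is a Friday, so the first Sunday is April 3.
1 October 2022 is a Saturday, so the first Sunday is October 2 and the third is October 16.
21 October 2022 does not fall between 3 April and 16 October, so daylight saving is not in effect and Othium Sector is at UTC−06:00.
21:00 Othium Sector + 6h = 03:00 UTC (rolling into the next day, 22 October 2022).
Soloth District has no daylight saving, so its offset is UTC+07:00 year-round.
03:00 UTC + 7h = 10:00 Soloth District.

10:00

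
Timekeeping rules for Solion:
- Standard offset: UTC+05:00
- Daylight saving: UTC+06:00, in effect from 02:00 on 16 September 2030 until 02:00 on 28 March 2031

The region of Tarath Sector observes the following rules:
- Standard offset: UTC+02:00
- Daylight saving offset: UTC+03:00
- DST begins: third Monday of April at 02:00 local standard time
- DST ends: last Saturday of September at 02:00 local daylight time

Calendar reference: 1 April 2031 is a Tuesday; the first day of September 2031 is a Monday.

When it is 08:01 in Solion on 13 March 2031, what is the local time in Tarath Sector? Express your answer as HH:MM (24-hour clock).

13 March 2031 lies within the daylight-saving period (16 September 2030 – 28 March 2031), so Solion is on daylight time, UTC+06:00.
08:01 Solion − 6h = 02:01 UTC.
1 April 2031 is a Tuesday, so the first Monday is April 7 and the third is April 21.
1 September 2031 is a Monday, so Saturdays fall on 6, 13, 20, 27; the last is September 27.
At the standard offset (UTC+02:00), 02:01 UTC + 2h = 04:01 Tarath Sector standard time.
The standard-time date in Tarath Sector, 13 March 2031, does not fall between 21 April and 27 September, so daylight saving is not in effect and Tarath Sector is at UTC+02:00.
02:01 UTC + 2h = 04:01 Tarath Sector.

04:01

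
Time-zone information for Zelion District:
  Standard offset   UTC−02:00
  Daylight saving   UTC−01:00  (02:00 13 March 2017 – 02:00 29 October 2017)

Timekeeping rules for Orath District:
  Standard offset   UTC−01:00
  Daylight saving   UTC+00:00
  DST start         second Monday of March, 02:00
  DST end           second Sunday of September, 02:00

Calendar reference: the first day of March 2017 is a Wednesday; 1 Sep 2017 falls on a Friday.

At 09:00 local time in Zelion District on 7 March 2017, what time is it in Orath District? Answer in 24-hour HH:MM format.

7 March 2017 does not fall between 13 March and 29 October, so daylight saving is not in effect and Zelion District is at UTC−02:00.
09:00 Zelion District + 2h = 11:00 UTC.
1 March 2017 is a Wednesday, so the first Monday is March 6 and the second is March 13.
1 September 2017 is a Friday, so the first Sunday is September 3 and the second is September 10.
At the standard offset (UTC−01:00), 11:00 UTC − 1h = 10:00 Orath District standard time.
The standard-time date in Orath District, 7 March 2017, does not fall between 13 March and 10 September, so daylight saving is not in effect and Orath District is at UTC−01:00.
11:00 UTC − 1h = 10:00 Orath District.

10:00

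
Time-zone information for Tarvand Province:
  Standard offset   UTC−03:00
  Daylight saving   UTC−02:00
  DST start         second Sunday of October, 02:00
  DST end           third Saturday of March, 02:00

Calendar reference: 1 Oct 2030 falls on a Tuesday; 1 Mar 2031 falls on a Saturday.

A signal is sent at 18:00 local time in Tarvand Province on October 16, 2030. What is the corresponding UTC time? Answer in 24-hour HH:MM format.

20:00

1 October 2030 is a Tuesday, so the first Sunday is October 6 and the second is October 13.
1 March 2031 is a Saturday, so the first Saturday is March 1 and the third is March 15.
October 16, 2030 lies within the daylight-saving period (13 October 2030 – 15 March 2031), so Tarvand Province is on daylight time, UTC−02:00.
18:00 local + 2h = 20:00 UTC.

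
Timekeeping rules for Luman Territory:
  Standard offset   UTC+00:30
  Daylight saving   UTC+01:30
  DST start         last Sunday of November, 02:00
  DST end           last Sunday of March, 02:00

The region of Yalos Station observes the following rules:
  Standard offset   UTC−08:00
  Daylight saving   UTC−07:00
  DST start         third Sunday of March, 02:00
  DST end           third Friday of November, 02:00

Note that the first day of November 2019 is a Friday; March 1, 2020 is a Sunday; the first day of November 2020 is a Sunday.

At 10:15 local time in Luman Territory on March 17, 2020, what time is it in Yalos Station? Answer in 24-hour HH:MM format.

1 November 2019 is a Friday, so Sundays fall on 3, 10, 17, 24; the last is November 24.
1 March 2020 is a Sunday, so Sundays fall on 1, 8, 15, 22, 29; the last is March 29.
March 17, 2020 lies within the daylight-saving period (24 November 2019 – 29 March 2020), so Luman Territory is on daylight time, UTC+01:30.
10:15 Luman Territory − 1h30m = 08:45 UTC.
1 March 2020 is a Sunday, so the first Sunday is March 1 and the third is March 15.
1 November 2020 is a Sunday, so the first Friday is November 6 and the third is November 20.
At the standard offset (UTC−08:00), 08:45 UTC − 8h = 00:45 Yalos Station standard time.
The standard-time date in Yalos Station, March 17, 2020, lies within the daylight-saving period (15 March – 20 November), so Yalos Station is on daylight time, UTC−07:00.
08:45 UTC − 7h = 01:45 Yalos Station.

01:45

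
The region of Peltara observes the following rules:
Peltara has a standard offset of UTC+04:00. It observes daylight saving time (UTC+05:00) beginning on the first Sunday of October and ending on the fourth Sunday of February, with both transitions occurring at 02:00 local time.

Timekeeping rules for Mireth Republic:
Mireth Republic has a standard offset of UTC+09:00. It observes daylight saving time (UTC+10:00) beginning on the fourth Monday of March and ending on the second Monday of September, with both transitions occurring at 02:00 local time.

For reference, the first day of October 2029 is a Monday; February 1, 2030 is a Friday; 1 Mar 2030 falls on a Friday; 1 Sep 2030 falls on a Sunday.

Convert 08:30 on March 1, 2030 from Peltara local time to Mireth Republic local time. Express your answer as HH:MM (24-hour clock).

1 October 2029 is a Monday, so the first Sunday is October 7.
1 February 2030 is a Friday, so the first Sunday is February 3 and the fourth is February 24.
March 1, 2030 is outside the daylight-saving period (7 October 2029 – 24 February 2030), so Peltara is on standard time, UTC+04:00.
08:30 Peltara − 4h = 04:30 UTC.
1 March 2030 is a Friday, so the first Monday is March 4 and the fourth is March 25.
1 September 2030 is a Sunday, so the first Monday is September 2 and the second is September 9.
At the standard offset (UTC+09:00), 04:30 UTC + 9h = 13:30 Mireth Republic standard time.
The standard-time date in Mireth Republic, March 1, 2030, does not fall between 25 March and 9 September, so daylight saving is not in effect and Mireth Republic is at UTC+09:00.
04:30 UTC + 9h = 13:30 Mireth Republic.

13:30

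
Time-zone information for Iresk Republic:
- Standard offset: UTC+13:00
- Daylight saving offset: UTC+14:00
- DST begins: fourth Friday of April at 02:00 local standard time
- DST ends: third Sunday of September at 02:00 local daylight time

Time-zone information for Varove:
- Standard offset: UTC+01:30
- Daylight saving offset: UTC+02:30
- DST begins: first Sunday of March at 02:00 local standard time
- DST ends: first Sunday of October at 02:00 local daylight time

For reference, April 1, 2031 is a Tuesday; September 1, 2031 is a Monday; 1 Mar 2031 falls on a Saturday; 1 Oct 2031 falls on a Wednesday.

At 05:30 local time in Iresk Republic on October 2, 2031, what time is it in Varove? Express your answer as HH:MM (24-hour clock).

19:00

1 April 2031 is a Tuesday, so the first Friday is April 4 and the fourth is April 25.
1 September 2031 is a Monday, so the first Sunday is September 7 and the third is September 21.
October 2, 2031 is outside the daylight-saving period (25 April – 21 September), so Iresk Republic is on standard time, UTC+13:00.
05:30 Iresk Republic − 13h = 16:30 UTC (rolling into the previous day, 1 October 2031).
1 March 2031 is a Saturday, so the first Sunday is March 2.
1 October 2031 is a Wednesday, so the first Sunday is October 5.
At the standard offset (UTC+01:30), 16:30 UTC + 1h30m = 18:00 Varove standard time.
The standard-time date in Varove, October 1, 2031, falls between 2 March and 5 October, so daylight saving is in effect and Varove is at UTC+02:30.
16:30 UTC + 2h30m = 19:00 Varove.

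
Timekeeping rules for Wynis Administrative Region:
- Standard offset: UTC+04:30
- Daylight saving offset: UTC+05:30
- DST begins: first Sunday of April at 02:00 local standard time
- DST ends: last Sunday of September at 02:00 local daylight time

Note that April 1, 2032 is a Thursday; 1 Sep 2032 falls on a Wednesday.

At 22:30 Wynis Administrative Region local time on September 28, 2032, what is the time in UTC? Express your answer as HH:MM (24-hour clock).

1 April 2032 is a Thursday, so the first Sunday is April 4.
1 September 2032 is a Wednesday, so Sundays fall on 5, 12, 19, 26; the last is September 26.
September 28, 2032 does not fall between 4 April and 26 September, so daylight saving is not in effect and Wynis Administrative Region is at UTC+04:30.
22:30 local − 4h30m = 18:00 UTC.

18:00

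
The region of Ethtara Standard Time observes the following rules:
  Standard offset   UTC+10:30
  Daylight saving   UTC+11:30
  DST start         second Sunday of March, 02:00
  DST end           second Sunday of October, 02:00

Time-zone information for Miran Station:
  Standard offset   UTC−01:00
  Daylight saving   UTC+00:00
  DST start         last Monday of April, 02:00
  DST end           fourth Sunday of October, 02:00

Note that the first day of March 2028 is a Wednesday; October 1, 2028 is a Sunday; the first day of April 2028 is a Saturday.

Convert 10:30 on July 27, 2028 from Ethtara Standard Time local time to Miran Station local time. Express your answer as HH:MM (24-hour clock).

1 March 2028 is a Wednesday, so the first Sunday is March 5 and the second is March 12.
1 October 2028 is a Sunday, so the first Sunday is October 1 and the second is October 8.
July 27, 2028 lies within the daylight-saving period (12 March – 8 October), so Ethtara Standard Time is on daylight time, UTC+11:30.
10:30 Ethtara Standard Time − 11h30m = 23:00 UTC (rolling into the previous day, 26 July 2028).
1 April 2028 is a Saturday, so Mondays fall on 3, 10, 17, 24; the last is April 24.
1 October 2028 is a Sunday, so the first Sunday is October 1 and the fourth is October 22.
At the standard offset (UTC−01:00), 23:00 UTC − 1h = 22:00 Miran Station standard time.
The standard-time date in Miran Station, July 26, 2028, lies within the daylight-saving period (24 April – 22 October), so Miran Station is on daylight time, UTC+00:00.
23:00 UTC + 0h = 23:00 Miran Station.

23:00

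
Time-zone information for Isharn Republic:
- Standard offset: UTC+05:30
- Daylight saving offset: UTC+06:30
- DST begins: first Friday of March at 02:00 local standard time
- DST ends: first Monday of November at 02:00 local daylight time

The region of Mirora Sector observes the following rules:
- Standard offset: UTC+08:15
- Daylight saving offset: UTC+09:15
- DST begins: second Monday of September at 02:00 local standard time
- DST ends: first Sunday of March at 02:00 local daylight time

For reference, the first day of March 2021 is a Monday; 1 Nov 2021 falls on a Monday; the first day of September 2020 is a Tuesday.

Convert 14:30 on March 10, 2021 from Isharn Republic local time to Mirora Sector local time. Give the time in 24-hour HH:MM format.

16:15

1 March 2021 is a Monday, so the first Friday is March 5.
1 November 2021 is a Monday, so the first Monday is November 1.
Daylight saving runs 5 March – 1 November; March 10, 2021 is inside that window, so Isharn Republic is at UTC+06:30.
14:30 Isharn Republic − 6h30m = 08:00 UTC.
1 September 2020 is a Tuesday, so the first Monday is September 7 and the second is September 14.
1 March 2021 is a Monday, so the first Sunday is March 7.
At the standard offset (UTC+08:15), 08:00 UTC + 8h15m = 16:15 Mirora Sector standard time.
The standard-time date in Mirora Sector, March 10, 2021, is outside the daylight-saving period (14 September 2020 – 7 March 2021), so Mirora Sector is on standard time, UTC+08:15.
08:00 UTC + 8h15m = 16:15 Mirora Sector.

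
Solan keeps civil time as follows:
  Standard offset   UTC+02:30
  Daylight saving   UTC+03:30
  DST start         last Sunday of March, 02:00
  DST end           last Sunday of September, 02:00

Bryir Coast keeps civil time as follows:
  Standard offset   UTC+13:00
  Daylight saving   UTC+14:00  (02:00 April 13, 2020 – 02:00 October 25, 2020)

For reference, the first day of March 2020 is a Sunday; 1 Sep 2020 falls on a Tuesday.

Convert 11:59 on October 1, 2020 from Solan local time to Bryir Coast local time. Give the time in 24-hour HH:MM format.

1 March 2020 is a Sunday, so Sundays fall on 1, 8, 15, 22, 29; the last is March 29.
1 September 2020 is a Tuesday, so Sundays fall on 6, 13, 20, 27; the last is September 27.
Daylight saving runs 29 March – 27 September; October 1, 2020 is outside that window, so Solan is on standard time at UTC+02:30.
11:59 Solan − 2h30m = 09:29 UTC.
At the standard offset (UTC+13:00), 09:29 UTC + 13h = 22:29 Bryir Coast standard time.
The standard-time date in Bryir Coast, October 1, 2020, lies within the daylight-saving period (13 April – 25 October), so Bryir Coast is on daylight time, UTC+14:00.
09:29 UTC + 14h = 23:29 Bryir Coast.

23:29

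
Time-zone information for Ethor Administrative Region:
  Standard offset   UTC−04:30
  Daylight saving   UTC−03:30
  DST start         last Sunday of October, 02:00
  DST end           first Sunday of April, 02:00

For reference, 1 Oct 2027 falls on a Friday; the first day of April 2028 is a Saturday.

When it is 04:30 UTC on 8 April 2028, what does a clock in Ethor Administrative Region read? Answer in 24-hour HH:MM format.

00:00

1 October 2027 is a Friday, so Sundays fall on 3, 10, 17, 24, 31; the last is October 31.
1 April 2028 is a Saturday, so the first Sunday is April 2.
At the standard offset (UTC−04:30), 04:30 UTC − 4h30m = 00:00 Ethor Administrative Region standard time.
Daylight saving runs 31 October 2027 – 2 April 2028; the standard-time date in Ethor Administrative Region, 8 April 2028, is outside that window, so Ethor Administrative Region is on standard time at UTC−04:30.
04:30 UTC − 4h30m = 00:00 local.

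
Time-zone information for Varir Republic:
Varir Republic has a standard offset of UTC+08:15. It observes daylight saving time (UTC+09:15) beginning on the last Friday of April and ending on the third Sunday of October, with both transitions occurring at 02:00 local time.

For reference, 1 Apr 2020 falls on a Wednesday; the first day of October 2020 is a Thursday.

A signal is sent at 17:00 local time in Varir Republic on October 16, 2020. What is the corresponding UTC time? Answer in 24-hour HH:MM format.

07:45

1 April 2020 is a Wednesday, so Fridays fall on 3, 10, 17, 24; the last is April 24.
1 October 2020 is a Thursday, so the first Sunday is October 4 and the third is October 18.
October 16, 2020 falls between 24 April and 18 October, so daylight saving is in effect and Varir Republic is at UTC+09:15.
17:00 local − 9h15m = 07:45 UTC.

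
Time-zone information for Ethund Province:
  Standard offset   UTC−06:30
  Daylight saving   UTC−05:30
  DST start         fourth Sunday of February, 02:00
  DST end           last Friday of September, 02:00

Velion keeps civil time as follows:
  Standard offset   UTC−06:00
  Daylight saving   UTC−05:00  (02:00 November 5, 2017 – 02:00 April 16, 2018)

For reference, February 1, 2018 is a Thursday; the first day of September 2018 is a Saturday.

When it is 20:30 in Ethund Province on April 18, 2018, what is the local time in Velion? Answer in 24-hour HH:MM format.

20:00

1 February 2018 is a Thursday, so the first Sunday is February 4 and the fourth is February 25.
1 September 2018 is a Saturday, so Fridays fall on 7, 14, 21, 28; the last is September 28.
Daylight saving runs 25 February – 28 September; April 18, 2018 is inside that window, so Ethund Province is at UTC−05:30.
20:30 Ethund Province + 5h30m = 02:00 UTC (rolling into the next day, 19 April 2018).
At the standard offset (UTC−06:00), 02:00 UTC − 6h = 20:00 Velion standard time (rolling into the previous day, 18 April 2018).
Daylight saving runs 5 November 2017 – 16 April 2018; the standard-time date in Velion, April 18, 2018, is outside that window, so Velion is on standard time at UTC−06:00.
02:00 UTC − 6h = 20:00 Velion (rolling into the previous day, 18 April 2018).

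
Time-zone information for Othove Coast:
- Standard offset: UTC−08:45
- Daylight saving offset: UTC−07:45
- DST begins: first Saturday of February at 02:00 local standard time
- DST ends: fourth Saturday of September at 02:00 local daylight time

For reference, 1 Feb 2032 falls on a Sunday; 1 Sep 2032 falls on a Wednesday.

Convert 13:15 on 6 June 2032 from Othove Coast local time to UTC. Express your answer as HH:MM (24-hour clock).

1 February 2032 is a Sunday, so the first Saturday is February 7.
1 September 2032 is a Wednesday, so the first Saturday is September 4 and the fourth is September 25.
6 June 2032 falls between 7 February and 25 September, so daylight saving is in effect and Othove Coast is at UTC−07:45.
13:15 local + 7h45m = 21:00 UTC.

21:00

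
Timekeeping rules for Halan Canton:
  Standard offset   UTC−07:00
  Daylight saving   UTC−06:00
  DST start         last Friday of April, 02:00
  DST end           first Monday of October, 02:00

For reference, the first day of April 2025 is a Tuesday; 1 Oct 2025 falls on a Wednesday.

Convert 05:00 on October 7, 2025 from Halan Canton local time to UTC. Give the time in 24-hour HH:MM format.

1 April 2025 is a Tuesday, so Fridays fall on 4, 11, 18, 25; the last is April 25.
1 October 2025 is a Wednesday, so the first Monday is October 6.
Daylight saving runs 25 April – 6 October; October 7, 2025 is outside that window, so Halan Canton is on standard time at UTC−07:00.
05:00 local + 7h = 12:00 UTC.

12:00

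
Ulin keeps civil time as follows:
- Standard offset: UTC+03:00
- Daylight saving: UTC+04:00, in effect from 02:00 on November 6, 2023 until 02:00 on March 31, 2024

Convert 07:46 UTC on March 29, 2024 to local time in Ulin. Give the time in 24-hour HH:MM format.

11:46

At the standard offset (UTC+03:00), 07:46 UTC + 3h = 10:46 Ulin standard time.
The standard-time date in Ulin, March 29, 2024, lies within the daylight-saving period (6 November 2023 – 31 March 2024), so Ulin is on daylight time, UTC+04:00.
07:46 UTC + 4h = 11:46 local.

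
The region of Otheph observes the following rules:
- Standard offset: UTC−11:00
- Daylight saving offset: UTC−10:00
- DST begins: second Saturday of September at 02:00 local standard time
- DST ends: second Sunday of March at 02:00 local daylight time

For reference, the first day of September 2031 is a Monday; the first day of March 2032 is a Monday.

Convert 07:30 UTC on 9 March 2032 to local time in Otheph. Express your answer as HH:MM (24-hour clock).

1 September 2031 is a Monday, so the first Saturday is September 6 and the second is September 13.
1 March 2032 is a Monday, so the first Sunday is March 7 and the second is March 14.
At the standard offset (UTC−11:00), 07:30 UTC − 11h = 20:30 Otheph standard time (rolling into the previous day, 8 March 2032).
Daylight saving runs 13 September 2031 – 14 March 2032; the standard-time date in Otheph, 8 March 2032, is inside that window, so Otheph is at UTC−10:00.
07:30 UTC − 10h = 21:30 local (rolling into the previous day, 8 March 2032).

21:30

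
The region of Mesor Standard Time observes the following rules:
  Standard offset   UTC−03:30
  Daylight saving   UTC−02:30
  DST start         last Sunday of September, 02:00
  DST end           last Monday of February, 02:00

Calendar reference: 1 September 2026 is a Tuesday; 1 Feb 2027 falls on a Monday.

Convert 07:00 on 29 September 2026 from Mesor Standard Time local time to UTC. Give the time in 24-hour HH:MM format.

1 September 2026 is a Tuesday, so Sundays fall on 6, 13, 20, 27; the last is September 27.
1 February 2027 is a Monday, so Mondays fall on 1, 8, 15, 22; the last is February 22.
Daylight saving runs 27 September 2026 – 22 February 2027; 29 September 2026 is inside that window, so Mesor Standard Time is at UTC−02:30.
07:00 local + 2h30m = 09:30 UTC.

09:30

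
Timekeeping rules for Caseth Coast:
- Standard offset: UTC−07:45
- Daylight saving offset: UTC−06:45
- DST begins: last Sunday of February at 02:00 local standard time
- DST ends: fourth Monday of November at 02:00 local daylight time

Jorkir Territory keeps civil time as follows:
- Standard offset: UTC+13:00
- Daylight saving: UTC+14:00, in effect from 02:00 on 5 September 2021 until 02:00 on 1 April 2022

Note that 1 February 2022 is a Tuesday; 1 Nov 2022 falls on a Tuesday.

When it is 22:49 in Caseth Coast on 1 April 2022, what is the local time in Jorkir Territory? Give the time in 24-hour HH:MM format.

18:34

1 February 2022 is a Tuesday, so Sundays fall on 6, 13, 20, 27; the last is February 27.
1 November 2022 is a Tuesday, so the first Monday is November 7 and the fourth is November 28.
Daylight saving runs 27 February – 28 November; 1 April 2022 is inside that window, so Caseth Coast is at UTC−06:45.
22:49 Caseth Coast + 6h45m = 05:34 UTC (rolling into the next day, 2 April 2022).
At the standard offset (UTC+13:00), 05:34 UTC + 13h = 18:34 Jorkir Territory standard time.
The standard-time date in Jorkir Territory, 2 April 2022, does not fall between 5 September 2021 and 1 April 2022, so daylight saving is not in effect and Jorkir Territory is at UTC+13:00.
05:34 UTC + 13h = 18:34 Jorkir Territory.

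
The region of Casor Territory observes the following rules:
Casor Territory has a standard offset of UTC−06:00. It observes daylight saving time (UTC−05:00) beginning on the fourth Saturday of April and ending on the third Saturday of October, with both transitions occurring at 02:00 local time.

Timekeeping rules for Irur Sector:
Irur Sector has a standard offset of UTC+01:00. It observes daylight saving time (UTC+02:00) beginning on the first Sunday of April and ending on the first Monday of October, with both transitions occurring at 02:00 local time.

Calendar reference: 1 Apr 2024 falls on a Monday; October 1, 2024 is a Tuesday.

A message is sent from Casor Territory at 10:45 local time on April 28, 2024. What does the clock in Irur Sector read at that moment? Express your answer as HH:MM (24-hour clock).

1 April 2024 is a Monday, so the first Saturday is April 6 and the fourth is April 27.
1 October 2024 is a Tuesday, so the first Saturday is October 5 and the third is October 19.
April 28, 2024 lies within the daylight-saving period (27 April – 19 October), so Casor Territory is on daylight time, UTC−05:00.
10:45 Casor Territory + 5h = 15:45 UTC.
1 April 2024 is a Monday, so the first Sunday is April 7.
1 October 2024 is a Tuesday, so the first Monday is October 7.
At the standard offset (UTC+01:00), 15:45 UTC + 1h = 16:45 Irur Sector standard time.
The standard-time date in Irur Sector, April 28, 2024, falls between 7 April and 7 October, so daylight saving is in effect and Irur Sector is at UTC+02:00.
15:45 UTC + 2h = 17:45 Irur Sector.

17:45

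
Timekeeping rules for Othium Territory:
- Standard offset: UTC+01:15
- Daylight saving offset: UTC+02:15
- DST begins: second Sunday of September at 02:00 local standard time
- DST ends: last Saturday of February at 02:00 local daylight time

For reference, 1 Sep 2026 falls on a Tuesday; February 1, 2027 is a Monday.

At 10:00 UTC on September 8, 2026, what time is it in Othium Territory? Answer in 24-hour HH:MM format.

1 September 2026 is a Tuesday, so the first Sunday is September 6 and the second is September 13.
1 February 2027 is a Monday, so Saturdays fall on 6, 13, 20, 27; the last is February 27.
At the standard offset (UTC+01:15), 10:00 UTC + 1h15m = 11:15 Othium Territory standard time.
The standard-time date in Othium Territory, September 8, 2026, does not fall between 13 September 2026 and 27 February 2027, so daylight saving is not in effect and Othium Territory is at UTC+01:15.
10:00 UTC + 1h15m = 11:15 local.

11:15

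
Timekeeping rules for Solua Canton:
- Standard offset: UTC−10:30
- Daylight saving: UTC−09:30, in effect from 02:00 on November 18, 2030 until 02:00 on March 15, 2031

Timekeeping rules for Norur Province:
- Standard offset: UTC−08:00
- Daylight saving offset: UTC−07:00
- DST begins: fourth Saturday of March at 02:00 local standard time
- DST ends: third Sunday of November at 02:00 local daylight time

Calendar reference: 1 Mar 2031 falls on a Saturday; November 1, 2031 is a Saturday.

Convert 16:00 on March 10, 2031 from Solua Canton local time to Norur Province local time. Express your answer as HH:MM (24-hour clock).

March 10, 2031 lies within the daylight-saving period (18 November 2030 – 15 March 2031), so Solua Canton is on daylight time, UTC−09:30.
16:00 Solua Canton + 9h30m = 01:30 UTC (rolling into the next day, 11 March 2031).
1 March 2031 is a Saturday, so the first Saturday is March 1 and the fourth is March 22.
1 November 2031 is a Saturday, so the first Sunday is November 2 and the third is November 16.
At the standard offset (UTC−08:00), 01:30 UTC − 8h = 17:30 Norur Province standard time (rolling into the previous day, 10 March 2031).
The standard-time date in Norur Province, March 10, 2031, is outside the daylight-saving period (22 March – 16 November), so Norur Province is on standard time, UTC−08:00.
01:30 UTC − 8h = 17:30 Norur Province (rolling into the previous day, 10 March 2031).

17:30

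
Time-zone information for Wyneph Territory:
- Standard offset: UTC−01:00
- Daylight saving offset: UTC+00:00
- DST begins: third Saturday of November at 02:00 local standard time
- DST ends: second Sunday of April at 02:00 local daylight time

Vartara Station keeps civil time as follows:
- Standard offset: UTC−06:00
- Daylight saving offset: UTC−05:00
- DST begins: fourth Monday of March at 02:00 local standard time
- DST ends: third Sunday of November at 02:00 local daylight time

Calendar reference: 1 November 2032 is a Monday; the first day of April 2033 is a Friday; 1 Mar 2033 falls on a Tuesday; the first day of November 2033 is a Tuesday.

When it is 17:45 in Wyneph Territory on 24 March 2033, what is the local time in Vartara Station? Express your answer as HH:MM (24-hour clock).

11:45

1 November 2032 is a Monday, so the first Saturday is November 6 and the third is November 20.
1 April 2033 is a Friday, so the first Sunday is April 3 and the second is April 10.
24 March 2033 falls between 20 November 2032 and 10 April 2033, so daylight saving is in effect and Wyneph Territory is at UTC+00:00.
17:45 Wyneph Territory − 0h = 17:45 UTC.
1 March 2033 is a Tuesday, so the first Monday is March 7 and the fourth is March 28.
1 November 2033 is a Tuesday, so the first Sunday is November 6 and the third is November 20.
At the standard offset (UTC−06:00), 17:45 UTC − 6h = 11:45 Vartara Station standard time.
The standard-time date in Vartara Station, 24 March 2033, does not fall between 28 March and 20 November, so daylight saving is not in effect and Vartara Station is at UTC−06:00.
17:45 UTC − 6h = 11:45 Vartara Station.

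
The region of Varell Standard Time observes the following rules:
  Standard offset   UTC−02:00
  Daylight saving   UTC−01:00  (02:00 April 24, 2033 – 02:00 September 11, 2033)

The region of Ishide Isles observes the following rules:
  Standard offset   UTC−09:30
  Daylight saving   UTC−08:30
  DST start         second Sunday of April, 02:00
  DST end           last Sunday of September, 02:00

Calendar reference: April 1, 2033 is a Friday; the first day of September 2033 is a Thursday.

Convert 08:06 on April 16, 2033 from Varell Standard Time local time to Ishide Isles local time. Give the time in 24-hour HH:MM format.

Daylight saving runs 24 April – 11 September; April 16, 2033 is outside that window, so Varell Standard Time is on standard time at UTC−02:00.
08:06 Varell Standard Time + 2h = 10:06 UTC.
1 April 2033 is a Friday, so the first Sunday is April 3 and the second is April 10.
1 September 2033 is a Thursday, so Sundays fall on 4, 11, 18, 25; the last is September 25.
At the standard offset (UTC−09:30), 10:06 UTC − 9h30m = 00:36 Ishide Isles standard time.
Daylight saving runs 10 April – 25 September; the standard-time date in Ishide Isles, April 16, 2033, is inside that window, so Ishide Isles is at UTC−08:30.
10:06 UTC − 8h30m = 01:36 Ishide Isles.

01:36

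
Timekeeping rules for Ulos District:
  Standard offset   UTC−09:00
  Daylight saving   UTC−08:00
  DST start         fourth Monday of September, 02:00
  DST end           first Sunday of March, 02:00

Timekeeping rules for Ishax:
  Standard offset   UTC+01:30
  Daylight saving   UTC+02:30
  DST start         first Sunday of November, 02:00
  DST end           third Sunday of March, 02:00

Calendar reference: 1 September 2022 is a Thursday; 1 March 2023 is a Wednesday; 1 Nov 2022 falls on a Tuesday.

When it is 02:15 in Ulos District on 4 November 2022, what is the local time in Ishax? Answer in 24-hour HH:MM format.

1 September 2022 is a Thursday, so the first Monday is September 5 and the fourth is September 26.
1 March 2023 is a Wednesday, so the first Sunday is March 5.
4 November 2022 falls between 26 September 2022 and 5 March 2023, so daylight saving is in effect and Ulos District is at UTC−08:00.
02:15 Ulos District + 8h = 10:15 UTC.
1 November 2022 is a Tuesday, so the first Sunday is November 6.
1 March 2023 is a Wednesday, so the first Sunday is March 5 and the third is March 19.
At the standard offset (UTC+01:30), 10:15 UTC + 1h30m = 11:45 Ishax standard time.
The standard-time date in Ishax, 4 November 2022, does not fall between 6 November 2022 and 19 March 2023, so daylight saving is not in effect and Ishax is at UTC+01:30.
10:15 UTC + 1h30m = 11:45 Ishax.

11:45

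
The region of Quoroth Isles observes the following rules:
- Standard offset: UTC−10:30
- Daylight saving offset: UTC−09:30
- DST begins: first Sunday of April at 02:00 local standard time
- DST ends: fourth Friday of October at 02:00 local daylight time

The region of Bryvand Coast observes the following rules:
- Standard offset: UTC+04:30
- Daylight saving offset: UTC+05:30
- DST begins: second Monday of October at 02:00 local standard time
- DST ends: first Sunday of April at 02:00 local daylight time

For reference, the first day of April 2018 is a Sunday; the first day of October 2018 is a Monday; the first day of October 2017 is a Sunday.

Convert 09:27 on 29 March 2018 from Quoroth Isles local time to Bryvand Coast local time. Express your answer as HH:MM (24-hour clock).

1 April 2018 is a Sunday, so the first Sunday is April 1.
1 October 2018 is a Monday, so the first Friday is October 5 and the fourth is October 26.
29 March 2018 does not fall between 1 April and 26 October, so daylight saving is not in effect and Quoroth Isles is at UTC−10:30.
09:27 Quoroth Isles + 10h30m = 19:57 UTC.
1 October 2017 is a Sunday, so the first Monday is October 2 and the second is October 9.
1 April 2018 is a Sunday, so the first Sunday is April 1.
At the standard offset (UTC+04:30), 19:57 UTC + 4h30m = 00:27 Bryvand Coast standard time (rolling into the next day, 30 March 2018).
Daylight saving runs 9 October 2017 – 1 April 2018; the standard-time date in Bryvand Coast, 30 March 2018, is inside that window, so Bryvand Coast is at UTC+05:30.
19:57 UTC + 5h30m = 01:27 Bryvand Coast (rolling into the next day, 30 March 2018).

01:27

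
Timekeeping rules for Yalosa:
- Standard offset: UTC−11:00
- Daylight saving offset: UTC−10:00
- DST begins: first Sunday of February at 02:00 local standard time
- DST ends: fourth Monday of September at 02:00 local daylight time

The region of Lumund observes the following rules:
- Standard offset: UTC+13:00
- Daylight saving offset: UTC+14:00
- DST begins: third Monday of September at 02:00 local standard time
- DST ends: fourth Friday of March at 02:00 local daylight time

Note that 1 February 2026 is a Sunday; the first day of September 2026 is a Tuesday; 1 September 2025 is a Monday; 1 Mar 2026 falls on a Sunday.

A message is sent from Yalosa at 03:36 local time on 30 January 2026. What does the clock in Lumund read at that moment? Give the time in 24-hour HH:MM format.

1 February 2026 is a Sunday, so the first Sunday is February 1.
1 September 2026 is a Tuesday, so the first Monday is September 7 and the fourth is September 28.
30 January 2026 is outside the daylight-saving period (1 February – 28 September), so Yalosa is on standard time, UTC−11:00.
03:36 Yalosa + 11h = 14:36 UTC.
1 September 2025 is a Monday, so the first Monday is September 1 and the third is September 15.
1 March 2026 is a Sunday, so the first Friday is March 6 and the fourth is March 27.
At the standard offset (UTC+13:00), 14:36 UTC + 13h = 03:36 Lumund standard time (rolling into the next day, 31 January 2026).
The standard-time date in Lumund, 31 January 2026, falls between 15 September 2025 and 27 March 2026, so daylight saving is in effect and Lumund is at UTC+14:00.
14:36 UTC + 14h = 04:36 Lumund (rolling into the next day, 31 January 2026).

04:36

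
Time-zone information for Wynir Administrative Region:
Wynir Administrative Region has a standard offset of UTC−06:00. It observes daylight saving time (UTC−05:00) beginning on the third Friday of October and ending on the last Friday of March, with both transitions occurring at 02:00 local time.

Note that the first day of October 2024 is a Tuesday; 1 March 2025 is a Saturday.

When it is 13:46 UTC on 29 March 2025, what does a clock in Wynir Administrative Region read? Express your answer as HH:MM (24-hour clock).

07:46

1 October 2024 is a Tuesday, so the first Friday is October 4 and the third is October 18.
1 March 2025 is a Saturday, so Fridays fall on 7, 14, 21, 28; the last is March 28.
At the standard offset (UTC−06:00), 13:46 UTC − 6h = 07:46 Wynir Administrative Region standard time.
The standard-time date in Wynir Administrative Region, 29 March 2025, is outside the daylight-saving period (18 October 2024 – 28 March 2025), so Wynir Administrative Region is on standard time, UTC−06:00.
13:46 UTC − 6h = 07:46 local.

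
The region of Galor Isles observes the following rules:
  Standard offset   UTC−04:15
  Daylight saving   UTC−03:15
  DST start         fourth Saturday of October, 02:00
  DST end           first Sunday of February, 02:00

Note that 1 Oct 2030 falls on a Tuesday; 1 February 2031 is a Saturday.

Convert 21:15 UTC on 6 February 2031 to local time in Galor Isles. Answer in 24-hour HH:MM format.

17:00

1 October 2030 is a Tuesday, so the first Saturday is October 5 and the fourth is October 26.
1 February 2031 is a Saturday, so the first Sunday is February 2.
At the standard offset (UTC−04:15), 21:15 UTC − 4h15m = 17:00 Galor Isles standard time.
The standard-time date in Galor Isles, 6 February 2031, does not fall between 26 October 2030 and 2 February 2031, so daylight saving is not in effect and Galor Isles is at UTC−04:15.
21:15 UTC − 4h15m = 17:00 local.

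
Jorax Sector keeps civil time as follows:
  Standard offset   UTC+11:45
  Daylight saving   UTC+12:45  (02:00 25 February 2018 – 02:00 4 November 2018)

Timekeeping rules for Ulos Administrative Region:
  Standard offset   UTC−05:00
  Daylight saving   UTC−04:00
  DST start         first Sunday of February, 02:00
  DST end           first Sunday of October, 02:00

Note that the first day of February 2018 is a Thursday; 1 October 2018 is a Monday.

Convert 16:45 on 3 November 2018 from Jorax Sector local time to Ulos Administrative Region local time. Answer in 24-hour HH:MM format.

3 November 2018 lies within the daylight-saving period (25 February – 4 November), so Jorax Sector is on daylight time, UTC+12:45.
16:45 Jorax Sector − 12h45m = 04:00 UTC.
1 February 2018 is a Thursday, so the first Sunday is February 4.
1 October 2018 is a Monday, so the first Sunday is October 7.
At the standard offset (UTC−05:00), 04:00 UTC − 5h = 23:00 Ulos Administrative Region standard time (rolling into the previous day, 2 November 2018).
The standard-time date in Ulos Administrative Region, 2 November 2018, is outside the daylight-saving period (4 February – 7 October), so Ulos Administrative Region is on standard time, UTC−05:00.
04:00 UTC − 5h = 23:00 Ulos Administrative Region (rolling into the previous day, 2 November 2018).

23:00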